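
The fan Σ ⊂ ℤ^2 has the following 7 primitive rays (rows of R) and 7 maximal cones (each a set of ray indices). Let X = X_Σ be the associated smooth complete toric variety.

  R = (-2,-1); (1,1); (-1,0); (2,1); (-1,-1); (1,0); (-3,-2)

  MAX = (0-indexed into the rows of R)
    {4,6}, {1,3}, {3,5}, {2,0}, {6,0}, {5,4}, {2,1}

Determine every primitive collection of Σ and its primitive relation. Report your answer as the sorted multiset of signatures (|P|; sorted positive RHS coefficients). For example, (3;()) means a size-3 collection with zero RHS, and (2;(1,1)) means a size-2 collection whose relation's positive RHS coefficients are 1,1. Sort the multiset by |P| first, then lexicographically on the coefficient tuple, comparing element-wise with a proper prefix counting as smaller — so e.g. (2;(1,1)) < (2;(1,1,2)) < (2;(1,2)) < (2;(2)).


Δ(Σ) — 7 vertices, 14 min non-faces:

  • {0,3}:  v_{0} + v_{3} = 0  ⇒ sig = (2;())
  • {1,4}:  v_{1} + v_{4} = 0  ⇒ sig = (2;())
  • {2,5}:  v_{2} + v_{5} = 0  ⇒ sig = (2;())
  • {0,1}:  v_{0} + v_{1} = v_{2}  ⇒ sig = (2;(1))
  • {0,4}:  v_{0} + v_{4} = v_{6}  ⇒ sig = (2;(1))
  • {0,5}:  v_{0} + v_{5} = v_{4}  ⇒ sig = (2;(1))
  • {1,5}:  v_{1} + v_{5} = v_{3}  ⇒ sig = (2;(1))
  • {1,6}:  v_{1} + v_{6} = v_{0}  ⇒ sig = (2;(1))
  • {2,3}:  v_{2} + v_{3} = v_{1}  ⇒ sig = (2;(1))
  • {2,4}:  v_{2} + v_{4} = v_{0}  ⇒ sig = (2;(1))
  • {3,4}:  v_{3} + v_{4} = v_{5}  ⇒ sig = (2;(1))
  • {3,6}:  v_{3} + v_{6} = v_{4}  ⇒ sig = (2;(1))
  • {2,6}:  v_{2} + v_{6} = 2·v_{0}  ⇒ sig = (2;(2))
  • {5,6}:  v_{5} + v_{6} = 2·v_{4}  ⇒ sig = (2;(2))

so the primitive-relation signature multiset is
    (2;())
    (2;())
    (2;())
    (2;(1))
    (2;(1))
    (2;(1))
    (2;(1))
    (2;(1))
    (2;(1))
    (2;(1))
    (2;(1))
    (2;(1))
    (2;(2))
    (2;(2))


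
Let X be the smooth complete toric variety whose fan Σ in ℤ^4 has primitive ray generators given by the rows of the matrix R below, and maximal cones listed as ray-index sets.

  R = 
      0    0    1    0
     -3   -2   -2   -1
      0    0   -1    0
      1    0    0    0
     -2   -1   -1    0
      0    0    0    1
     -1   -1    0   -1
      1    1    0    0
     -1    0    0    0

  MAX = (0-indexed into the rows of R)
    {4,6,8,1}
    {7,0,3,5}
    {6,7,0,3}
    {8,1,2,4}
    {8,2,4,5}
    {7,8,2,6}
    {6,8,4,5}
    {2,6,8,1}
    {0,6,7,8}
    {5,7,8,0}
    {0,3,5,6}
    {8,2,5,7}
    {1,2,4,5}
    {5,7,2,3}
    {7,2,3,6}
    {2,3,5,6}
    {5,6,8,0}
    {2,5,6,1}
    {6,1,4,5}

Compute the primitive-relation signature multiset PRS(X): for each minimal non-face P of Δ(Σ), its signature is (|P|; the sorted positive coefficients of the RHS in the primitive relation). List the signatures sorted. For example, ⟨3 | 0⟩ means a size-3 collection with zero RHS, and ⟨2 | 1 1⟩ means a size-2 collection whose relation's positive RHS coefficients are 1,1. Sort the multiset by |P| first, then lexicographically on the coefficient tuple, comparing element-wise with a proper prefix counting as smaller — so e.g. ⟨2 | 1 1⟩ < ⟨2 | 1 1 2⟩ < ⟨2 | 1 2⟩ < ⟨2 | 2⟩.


Primitive collections (12):

  P={0,2}:  v_{0} + v_{2} = 0 ; sig = ⟨2 | 0⟩
  P={3,8}:  v_{3} + v_{8} = 0 ; sig = ⟨2 | 0⟩
  P={0,1}:  v_{0} + v_{1} = v_{4} + v_{6} ; sig = ⟨2 | 1 1⟩
  P={4,7}:  v_{4} + v_{7} = v_{2} + v_{8} ; sig = ⟨2 | 1 1⟩
  P={0,4}:  v_{0} + v_{4} = v_{5} + v_{6} + v_{8} ; sig = ⟨2 | 1 1 1⟩
  P={3,4}:  v_{3} + v_{4} = v_{2} + v_{5} + v_{6} ; sig = ⟨2 | 1 1 1⟩
  P={1,7}:  v_{1} + v_{7} = 2·v_{2} + v_{6} + v_{8} ; sig = ⟨2 | 1 1 2⟩
  P={1,3}:  v_{1} + v_{3} = 2·v_{2} + v_{5} + 2·v_{6} ; sig = ⟨2 | 1 2 2⟩
  P={5,6,7}:  v_{5} + v_{6} + v_{7} = 0 ; sig = ⟨3 | 0⟩
  P={2,4,6}:  v_{2} + v_{4} + v_{6} = v_{1} ; sig = ⟨3 | 1⟩
  P={1,5,8}:  v_{1} + v_{5} + v_{8} = 2·v_{4} ; sig = ⟨3 | 2⟩
  P={2,5,6,8}:  v_{2} + v_{5} + v_{6} + v_{8} = v_{4} ; sig = ⟨4 | 1⟩

Sorted signature multiset PRS(X):
    ⟨2 | 0⟩
    ⟨2 | 0⟩
    ⟨2 | 1 1⟩
    ⟨2 | 1 1⟩
    ⟨2 | 1 1 1⟩
    ⟨2 | 1 1 1⟩
    ⟨2 | 1 1 2⟩
    ⟨2 | 1 2 2⟩
    ⟨3 | 0⟩
    ⟨3 | 1⟩
    ⟨3 | 2⟩
    ⟨4 | 1⟩


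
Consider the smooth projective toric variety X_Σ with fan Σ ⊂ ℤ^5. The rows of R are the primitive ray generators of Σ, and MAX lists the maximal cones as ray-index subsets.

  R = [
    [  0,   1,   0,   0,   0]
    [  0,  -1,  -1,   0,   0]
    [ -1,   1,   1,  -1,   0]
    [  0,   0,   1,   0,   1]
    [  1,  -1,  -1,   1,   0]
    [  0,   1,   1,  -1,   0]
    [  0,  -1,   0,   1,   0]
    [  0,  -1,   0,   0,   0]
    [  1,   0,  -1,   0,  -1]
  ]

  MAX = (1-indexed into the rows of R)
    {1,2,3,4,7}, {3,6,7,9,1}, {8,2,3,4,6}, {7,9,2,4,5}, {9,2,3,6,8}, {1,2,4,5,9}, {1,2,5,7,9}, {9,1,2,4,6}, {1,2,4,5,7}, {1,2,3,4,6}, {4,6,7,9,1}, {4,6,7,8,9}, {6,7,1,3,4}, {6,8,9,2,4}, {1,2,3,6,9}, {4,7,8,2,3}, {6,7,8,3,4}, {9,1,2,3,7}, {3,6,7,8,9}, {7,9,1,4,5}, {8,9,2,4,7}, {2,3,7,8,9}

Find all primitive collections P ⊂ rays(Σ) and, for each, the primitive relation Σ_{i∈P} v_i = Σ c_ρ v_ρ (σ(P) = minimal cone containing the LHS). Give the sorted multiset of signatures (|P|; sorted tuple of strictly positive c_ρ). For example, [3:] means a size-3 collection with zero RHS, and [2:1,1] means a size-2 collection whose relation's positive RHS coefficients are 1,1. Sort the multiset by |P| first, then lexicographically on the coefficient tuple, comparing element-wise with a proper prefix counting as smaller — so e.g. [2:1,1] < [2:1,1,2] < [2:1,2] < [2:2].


Primitive collections (7):

  P = {1,8}:  v_{1} + v_{8} = 0 ; sig = [2:]
  P = {3,5}:  v_{3} + v_{5} = 0 ; sig = [2:]
  P = {5,6}:  v_{5} + v_{6} = v_{4} + v_{9} ; sig = [2:1,1]
  P = {5,8}:  v_{5} + v_{8} = v_{2} + v_{4} + v_{7} + v_{9} ; sig = [2:1,1,1,1]
  P = {2,6,7}:  v_{2} + v_{6} + v_{7} = v_{8} ; sig = [3:1]
  P = {3,4,9}:  v_{3} + v_{4} + v_{9} = v_{6} ; sig = [3:1]
  P = {1,2,4,7,9}:  v_{1} + v_{2} + v_{4} + v_{7} + v_{9} = v_{5} ; sig = [5:1]

Hence PRS(X_Σ) =
[[2:], [2:], [2:1,1], [2:1,1,1,1], [3:1], [3:1], [5:1]]


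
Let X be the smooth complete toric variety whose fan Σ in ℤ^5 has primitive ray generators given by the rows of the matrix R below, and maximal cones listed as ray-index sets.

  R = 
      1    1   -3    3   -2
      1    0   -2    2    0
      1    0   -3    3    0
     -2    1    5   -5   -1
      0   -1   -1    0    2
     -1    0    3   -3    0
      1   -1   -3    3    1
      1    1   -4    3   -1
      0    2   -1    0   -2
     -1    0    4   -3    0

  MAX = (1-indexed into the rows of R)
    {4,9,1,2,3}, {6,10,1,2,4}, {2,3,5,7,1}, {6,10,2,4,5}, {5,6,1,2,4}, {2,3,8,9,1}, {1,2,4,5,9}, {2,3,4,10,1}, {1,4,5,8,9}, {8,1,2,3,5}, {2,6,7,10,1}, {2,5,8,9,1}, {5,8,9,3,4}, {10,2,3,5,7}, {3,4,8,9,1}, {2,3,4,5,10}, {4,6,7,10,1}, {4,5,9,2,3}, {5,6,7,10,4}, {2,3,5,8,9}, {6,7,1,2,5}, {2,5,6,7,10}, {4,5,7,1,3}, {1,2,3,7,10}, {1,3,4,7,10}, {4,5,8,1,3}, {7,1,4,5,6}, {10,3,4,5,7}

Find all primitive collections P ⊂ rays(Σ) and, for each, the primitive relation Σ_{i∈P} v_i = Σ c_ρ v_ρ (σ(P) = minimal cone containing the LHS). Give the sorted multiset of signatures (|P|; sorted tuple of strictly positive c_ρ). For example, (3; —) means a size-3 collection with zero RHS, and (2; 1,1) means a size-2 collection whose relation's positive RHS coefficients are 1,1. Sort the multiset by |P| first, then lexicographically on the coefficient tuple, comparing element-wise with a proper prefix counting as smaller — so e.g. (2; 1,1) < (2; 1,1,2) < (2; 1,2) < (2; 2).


Σ has 12 primitive collections:

  {3,6}:  v_{3} + v_{6} = 0 ; sig = (2; —)
  {7,9}:  v_{7} + v_{9} = v_{8} ; sig = (2; 1)
  {7,8}:  v_{7} + v_{8} = v_{1} + v_{3} + v_{5} ; sig = (2; 1,1,1)
  {8,10}:  v_{8} + v_{10} = v_{2} + v_{3} + v_{4} ; sig = (2; 1,1,1)
  {6,8}:  v_{6} + v_{8} = v_{1} + v_{2} + v_{4} + v_{5} ; sig = (2; 1,1,1,1)
  {6,9}:  v_{6} + v_{9} = v_{1} + 2·v_{2} + 2·v_{4} + v_{5} ; sig = (2; 1,1,2,2)
  {9,10}:  v_{9} + v_{10} = 2·v_{2} + v_{3} + 2·v_{4} ; sig = (2; 1,2,2)
  {1,5,10}:  v_{1} + v_{5} + v_{10} = 0 ; sig = (3; —)
  {2,4,7}:  v_{2} + v_{4} + v_{7} = 0 ; sig = (3; —)
  {2,4,8}:  v_{2} + v_{4} + v_{8} = v_{9} ; sig = (3; 1)
  {1,3,5,9}:  v_{1} + v_{3} + v_{5} + v_{9} = 2·v_{8} ; sig = (4; 2)
  {1,2,3,4,5}:  v_{1} + v_{2} + v_{3} + v_{4} + v_{5} = v_{8} ; sig = (5; 1)

Sorted signature multiset PRS(X):
[(2; —), (2; 1), (2; 1,1,1), (2; 1,1,1), (2; 1,1,1,1), (2; 1,1,2,2), (2; 1,2,2), (3; —), (3; —), (3; 1), (4; 2), (5; 1)]


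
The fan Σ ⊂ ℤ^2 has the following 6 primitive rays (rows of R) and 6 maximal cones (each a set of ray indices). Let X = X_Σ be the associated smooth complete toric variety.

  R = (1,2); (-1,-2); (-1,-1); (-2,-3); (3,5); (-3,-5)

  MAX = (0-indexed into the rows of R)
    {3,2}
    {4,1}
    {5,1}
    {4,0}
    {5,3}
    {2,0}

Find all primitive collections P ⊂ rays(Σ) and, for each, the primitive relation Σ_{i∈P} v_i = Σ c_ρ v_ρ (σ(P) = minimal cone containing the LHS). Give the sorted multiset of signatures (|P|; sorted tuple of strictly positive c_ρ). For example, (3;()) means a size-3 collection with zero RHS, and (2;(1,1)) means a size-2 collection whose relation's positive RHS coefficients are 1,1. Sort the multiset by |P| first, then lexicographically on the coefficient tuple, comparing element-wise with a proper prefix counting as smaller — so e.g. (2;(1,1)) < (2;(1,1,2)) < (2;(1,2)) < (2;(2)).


Primitive collections (9):

  • {0,1}:  v_{0} + v_{1} = 0 ; sig = (2;())
  • {4,5}:  v_{4} + v_{5} = 0 ; sig = (2;())
  • {0,3}:  v_{0} + v_{3} = v_{2} ; sig = (2;(1))
  • {0,5}:  v_{0} + v_{5} = v_{3} ; sig = (2;(1))
  • {1,2}:  v_{1} + v_{2} = v_{3} ; sig = (2;(1))
  • {1,3}:  v_{1} + v_{3} = v_{5} ; sig = (2;(1))
  • {3,4}:  v_{3} + v_{4} = v_{0} ; sig = (2;(1))
  • {2,4}:  v_{2} + v_{4} = 2·v_{0} ; sig = (2;(2))
  • {2,5}:  v_{2} + v_{5} = 2·v_{3} ; sig = (2;(2))

Signatures (|P|; sorted positive RHS coefficients), sorted:
[(2;()), (2;()), (2;(1)), (2;(1)), (2;(1)), (2;(1)), (2;(1)), (2;(2)), (2;(2))]


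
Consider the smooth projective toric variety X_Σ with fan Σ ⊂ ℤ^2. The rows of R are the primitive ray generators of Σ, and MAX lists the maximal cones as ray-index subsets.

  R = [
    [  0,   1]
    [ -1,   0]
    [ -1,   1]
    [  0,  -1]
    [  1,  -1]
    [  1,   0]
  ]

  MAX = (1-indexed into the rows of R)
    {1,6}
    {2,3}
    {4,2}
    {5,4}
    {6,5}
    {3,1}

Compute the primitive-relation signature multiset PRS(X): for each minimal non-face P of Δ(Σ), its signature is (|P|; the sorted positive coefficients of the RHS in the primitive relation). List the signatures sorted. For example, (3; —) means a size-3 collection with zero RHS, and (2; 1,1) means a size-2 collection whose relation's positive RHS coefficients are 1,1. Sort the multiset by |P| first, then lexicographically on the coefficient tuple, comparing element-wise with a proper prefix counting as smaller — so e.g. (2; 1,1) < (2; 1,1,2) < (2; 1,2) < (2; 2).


Minimal non-faces — 9 found among 6 rays, 6 max cones:

  {1,4}:  v_{1} + v_{4} = 0  →  sig = (2; —)
  {2,6}:  v_{2} + v_{6} = 0  →  sig = (2; —)
  {3,5}:  v_{3} + v_{5} = 0  →  sig = (2; —)
  {1,2}:  v_{1} + v_{2} = v_{3}  →  sig = (2; 1)
  {1,5}:  v_{1} + v_{5} = v_{6}  →  sig = (2; 1)
  {2,5}:  v_{2} + v_{5} = v_{4}  →  sig = (2; 1)
  {3,4}:  v_{3} + v_{4} = v_{2}  →  sig = (2; 1)
  {3,6}:  v_{3} + v_{6} = v_{1}  →  sig = (2; 1)
  {4,6}:  v_{4} + v_{6} = v_{5}  →  sig = (2; 1)

Sorted signature multiset PRS(X):
{ (2; —) ×3,  (2; 1) ×6 }


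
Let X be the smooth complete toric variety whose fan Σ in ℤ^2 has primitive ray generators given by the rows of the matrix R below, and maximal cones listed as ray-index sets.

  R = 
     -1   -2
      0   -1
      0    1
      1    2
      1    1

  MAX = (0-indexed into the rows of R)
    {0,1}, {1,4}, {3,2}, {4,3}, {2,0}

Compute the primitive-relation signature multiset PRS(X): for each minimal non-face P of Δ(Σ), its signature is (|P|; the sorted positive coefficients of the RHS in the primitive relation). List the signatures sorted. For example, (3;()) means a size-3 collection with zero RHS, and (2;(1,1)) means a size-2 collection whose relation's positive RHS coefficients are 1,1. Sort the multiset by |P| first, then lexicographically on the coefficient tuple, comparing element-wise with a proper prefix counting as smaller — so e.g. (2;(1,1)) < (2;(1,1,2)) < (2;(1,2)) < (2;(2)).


|primitive collections| = 5. Relations:

  P = {0,3}:  v_{0} + v_{3} = 0 ; sig = (2;())
  P = {1,2}:  v_{1} + v_{2} = 0 ; sig = (2;())
  P = {0,4}:  v_{0} + v_{4} = v_{1} ; sig = (2;(1))
  P = {1,3}:  v_{1} + v_{3} = v_{4} ; sig = (2;(1))
  P = {2,4}:  v_{2} + v_{4} = v_{3} ; sig = (2;(1))

Signatures (|P|; sorted positive RHS coefficients), sorted:
    (2;())
    (2;())
    (2;(1))
    (2;(1))
    (2;(1))


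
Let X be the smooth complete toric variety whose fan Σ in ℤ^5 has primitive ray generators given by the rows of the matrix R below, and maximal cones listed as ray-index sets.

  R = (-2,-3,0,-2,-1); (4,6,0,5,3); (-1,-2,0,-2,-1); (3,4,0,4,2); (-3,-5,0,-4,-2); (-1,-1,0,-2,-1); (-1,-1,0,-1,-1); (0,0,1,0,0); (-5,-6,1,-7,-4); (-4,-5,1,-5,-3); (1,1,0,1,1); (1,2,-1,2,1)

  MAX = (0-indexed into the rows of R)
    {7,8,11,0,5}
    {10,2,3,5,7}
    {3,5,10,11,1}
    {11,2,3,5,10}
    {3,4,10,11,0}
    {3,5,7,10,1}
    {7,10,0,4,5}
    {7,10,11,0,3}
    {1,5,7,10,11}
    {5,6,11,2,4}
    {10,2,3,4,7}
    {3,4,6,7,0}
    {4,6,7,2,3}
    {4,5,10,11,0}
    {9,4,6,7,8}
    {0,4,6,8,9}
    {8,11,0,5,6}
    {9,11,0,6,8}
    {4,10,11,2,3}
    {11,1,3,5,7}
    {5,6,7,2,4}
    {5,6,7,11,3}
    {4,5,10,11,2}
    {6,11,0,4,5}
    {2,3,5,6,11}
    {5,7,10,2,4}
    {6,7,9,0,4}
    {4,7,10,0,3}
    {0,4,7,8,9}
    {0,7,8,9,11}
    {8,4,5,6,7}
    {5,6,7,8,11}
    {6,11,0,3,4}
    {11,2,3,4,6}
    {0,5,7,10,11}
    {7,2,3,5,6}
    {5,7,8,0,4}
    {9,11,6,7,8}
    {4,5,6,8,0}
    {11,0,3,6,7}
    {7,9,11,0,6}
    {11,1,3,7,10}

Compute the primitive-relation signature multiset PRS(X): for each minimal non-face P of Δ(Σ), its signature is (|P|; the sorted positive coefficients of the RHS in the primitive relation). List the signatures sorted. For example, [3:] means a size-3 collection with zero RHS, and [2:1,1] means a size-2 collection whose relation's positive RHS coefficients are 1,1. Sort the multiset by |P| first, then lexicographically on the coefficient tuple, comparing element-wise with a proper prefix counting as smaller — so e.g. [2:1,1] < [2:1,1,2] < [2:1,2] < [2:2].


Primitive collections (24):

  P = {6,10}:  v_{6} + v_{10} = 0 — sig = [2:]
  P = {0,2}:  v_{0} + v_{2} = v_{4} — sig = [2:1]
  P = {1,4}:  v_{1} + v_{4} = v_{10} — sig = [2:1]
  P = {5,9}:  v_{5} + v_{9} = v_{8} — sig = [2:1]
  P = {3,9}:  v_{3} + v_{9} = v_{6} + v_{7} — sig = [2:1,1]
  P = {0,1}:  v_{0} + v_{1} = v_{7} + v_{10} + v_{11} — sig = [2:1,1,1]
  P = {1,2}:  v_{1} + v_{2} = v_{3} + v_{5} + v_{10} — sig = [2:1,1,1]
  P = {3,8}:  v_{3} + v_{8} = v_{5} + v_{6} + v_{7} — sig = [2:1,1,1]
  P = {9,10}:  v_{9} + v_{10} = v_{0} + v_{5} + v_{7} — sig = [2:1,1,1]
  P = {1,6}:  v_{1} + v_{6} = v_{3} + v_{5} + v_{7} + v_{11} — sig = [2:1,1,1,1]
  P = {2,9}:  v_{2} + v_{9} = v_{4} + v_{5} + v_{6} + v_{7} — sig = [2:1,1,1,1]
  P = {2,8}:  v_{2} + v_{8} = v_{4} + 2·v_{5} + v_{6} + v_{7} — sig = [2:1,1,1,2]
  P = {1,9}:  v_{1} + v_{9} = v_{5} + 2·v_{7} + v_{11} — sig = [2:1,1,2]
  P = {8,10}:  v_{8} + v_{10} = v_{0} + 2·v_{5} + v_{7} — sig = [2:1,1,2]
  P = {1,8}:  v_{1} + v_{8} = 2·v_{5} + 2·v_{7} + v_{11} — sig = [2:1,2,2]
  P = {0,3,5}:  v_{0} + v_{3} + v_{5} = 0 — sig = [3:]
  P = {2,7,11}:  v_{2} + v_{7} + v_{11} = 0 — sig = [3:]
  P = {3,4,5}:  v_{3} + v_{4} + v_{5} = v_{2} — sig = [3:1]
  P = {4,7,11}:  v_{4} + v_{7} + v_{11} = v_{0} — sig = [3:1]
  P = {4,9,11}:  v_{4} + v_{9} + v_{11} = 2·v_{0} + v_{5} + v_{6} — sig = [3:1,1,2]
  P = {4,8,11}:  v_{4} + v_{8} + v_{11} = 2·v_{0} + 2·v_{5} + v_{6} — sig = [3:1,2,2]
  P = {0,5,6,7}:  v_{0} + v_{5} + v_{6} + v_{7} = v_{9} — sig = [4:1]
  P = {0,6,7,8}:  v_{0} + v_{6} + v_{7} + v_{8} = 2·v_{9} — sig = [4:2]
  P = {3,5,7,10,11}:  v_{3} + v_{5} + v_{7} + v_{10} + v_{11} = v_{1} — sig = [5:1]

Hence PRS(X_Σ) =
[[2:], [2:1], [2:1], [2:1], [2:1,1], [2:1,1,1], [2:1,1,1], [2:1,1,1], [2:1,1,1], [2:1,1,1,1], [2:1,1,1,1], [2:1,1,1,2], [2:1,1,2], [2:1,1,2], [2:1,2,2], [3:], [3:], [3:1], [3:1], [3:1,1,2], [3:1,2,2], [4:1], [4:2], [5:1]]


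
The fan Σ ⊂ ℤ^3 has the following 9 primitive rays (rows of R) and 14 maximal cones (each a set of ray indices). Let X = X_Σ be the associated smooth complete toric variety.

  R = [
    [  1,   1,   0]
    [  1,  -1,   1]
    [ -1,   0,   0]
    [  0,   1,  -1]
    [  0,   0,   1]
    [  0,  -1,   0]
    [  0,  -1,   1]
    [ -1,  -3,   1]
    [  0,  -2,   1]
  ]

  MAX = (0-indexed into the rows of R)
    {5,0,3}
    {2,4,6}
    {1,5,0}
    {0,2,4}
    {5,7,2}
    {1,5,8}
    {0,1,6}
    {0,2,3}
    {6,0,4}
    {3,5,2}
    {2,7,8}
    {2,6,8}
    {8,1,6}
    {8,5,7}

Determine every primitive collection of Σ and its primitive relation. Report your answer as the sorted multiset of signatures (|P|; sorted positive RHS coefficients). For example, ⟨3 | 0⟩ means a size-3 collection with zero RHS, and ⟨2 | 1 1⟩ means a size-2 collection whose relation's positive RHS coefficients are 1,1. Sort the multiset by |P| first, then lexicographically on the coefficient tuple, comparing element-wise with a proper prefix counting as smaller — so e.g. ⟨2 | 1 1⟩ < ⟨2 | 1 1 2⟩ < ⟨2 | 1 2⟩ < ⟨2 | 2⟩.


18 collections generate NE(X_Σ); each relation:

  {3,6}:  v_{3} + v_{6} = 0 — sig = ⟨2 | 0⟩
  {0,7}:  v_{0} + v_{7} = v_{8} — sig = ⟨2 | 1⟩
  {0,8}:  v_{0} + v_{8} = v_{1} — sig = ⟨2 | 1⟩
  {1,2}:  v_{1} + v_{2} = v_{6} — sig = ⟨2 | 1⟩
  {3,8}:  v_{3} + v_{8} = v_{5} — sig = ⟨2 | 1⟩
  {4,5}:  v_{4} + v_{5} = v_{6} — sig = ⟨2 | 1⟩
  {5,6}:  v_{5} + v_{6} = v_{8} — sig = ⟨2 | 1⟩
  {1,3}:  v_{1} + v_{3} = v_{0} + v_{5} — sig = ⟨2 | 1 1⟩
  {3,4}:  v_{3} + v_{4} = v_{0} + v_{2} — sig = ⟨2 | 1 1⟩
  {4,7}:  v_{4} + v_{7} = v_{2} + v_{6} + v_{8} — sig = ⟨2 | 1 1 1⟩
  {1,4}:  v_{1} + v_{4} = v_{0} + 2·v_{6} — sig = ⟨2 | 1 2⟩
  {3,7}:  v_{3} + v_{7} = v_{2} + 2·v_{5} — sig = ⟨2 | 1 2⟩
  {6,7}:  v_{6} + v_{7} = v_{2} + 2·v_{8} — sig = ⟨2 | 1 2⟩
  {1,7}:  v_{1} + v_{7} = 2·v_{8} — sig = ⟨2 | 2⟩
  {4,8}:  v_{4} + v_{8} = 2·v_{6} — sig = ⟨2 | 2⟩
  {0,2,5}:  v_{0} + v_{2} + v_{5} = 0 — sig = ⟨3 | 0⟩
  {0,2,6}:  v_{0} + v_{2} + v_{6} = v_{4} — sig = ⟨3 | 1⟩
  {2,5,8}:  v_{2} + v_{5} + v_{8} = v_{7} — sig = ⟨3 | 1⟩

Sorted signature multiset PRS(X):
    ⟨2 | 0⟩
    ⟨2 | 1⟩
    ⟨2 | 1⟩
    ⟨2 | 1⟩
    ⟨2 | 1⟩
    ⟨2 | 1⟩
    ⟨2 | 1⟩
    ⟨2 | 1 1⟩
    ⟨2 | 1 1⟩
    ⟨2 | 1 1 1⟩
    ⟨2 | 1 2⟩
    ⟨2 | 1 2⟩
    ⟨2 | 1 2⟩
    ⟨2 | 2⟩
    ⟨2 | 2⟩
    ⟨3 | 0⟩
    ⟨3 | 1⟩
    ⟨3 | 1⟩


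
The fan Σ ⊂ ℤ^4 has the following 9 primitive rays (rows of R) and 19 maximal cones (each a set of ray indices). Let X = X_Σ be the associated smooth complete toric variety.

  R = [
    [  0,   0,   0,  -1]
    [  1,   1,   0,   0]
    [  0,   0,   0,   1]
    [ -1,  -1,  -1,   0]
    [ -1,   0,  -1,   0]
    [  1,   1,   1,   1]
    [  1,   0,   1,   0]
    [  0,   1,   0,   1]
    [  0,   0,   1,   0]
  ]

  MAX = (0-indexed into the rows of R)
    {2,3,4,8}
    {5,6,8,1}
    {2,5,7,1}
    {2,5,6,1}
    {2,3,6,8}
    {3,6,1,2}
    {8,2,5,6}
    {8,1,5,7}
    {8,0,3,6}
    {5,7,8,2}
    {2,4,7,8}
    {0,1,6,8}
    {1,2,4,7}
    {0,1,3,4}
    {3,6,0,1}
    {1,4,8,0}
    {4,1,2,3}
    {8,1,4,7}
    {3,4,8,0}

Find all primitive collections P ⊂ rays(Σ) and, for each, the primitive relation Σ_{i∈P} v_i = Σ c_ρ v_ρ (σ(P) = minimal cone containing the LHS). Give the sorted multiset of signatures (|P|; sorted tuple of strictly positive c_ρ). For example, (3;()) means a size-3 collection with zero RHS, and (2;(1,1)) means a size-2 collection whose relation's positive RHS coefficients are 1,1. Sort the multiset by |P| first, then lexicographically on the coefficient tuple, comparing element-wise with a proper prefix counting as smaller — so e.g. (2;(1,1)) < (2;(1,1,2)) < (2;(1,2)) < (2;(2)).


The 10 primitive collections of Σ (r=9, n=4):

  P={0,2}:  v_{0} + v_{2} = 0  so sig = (2;())
  P={4,6}:  v_{4} + v_{6} = 0  so sig = (2;())
  P={3,5}:  v_{3} + v_{5} = v_{2}  so sig = (2;(1))
  P={4,5}:  v_{4} + v_{5} = v_{7}  so sig = (2;(1))
  P={6,7}:  v_{6} + v_{7} = v_{5}  so sig = (2;(1))
  P={0,5}:  v_{0} + v_{5} = v_{1} + v_{8}  so sig = (2;(1,1))
  P={3,7}:  v_{3} + v_{7} = v_{2} + v_{4}  so sig = (2;(1,1))
  P={0,7}:  v_{0} + v_{7} = v_{1} + v_{4} + v_{8}  so sig = (2;(1,1,1))
  P={1,3,8}:  v_{1} + v_{3} + v_{8} = 0  so sig = (3;())
  P={1,2,8}:  v_{1} + v_{2} + v_{8} = v_{5}  so sig = (3;(1))

so the primitive-relation signature multiset is
{ (2;()) ×2,  (2;(1)) ×3,  (2;(1,1)) ×2,  (2;(1,1,1)),  (3;()),  (3;(1)) }


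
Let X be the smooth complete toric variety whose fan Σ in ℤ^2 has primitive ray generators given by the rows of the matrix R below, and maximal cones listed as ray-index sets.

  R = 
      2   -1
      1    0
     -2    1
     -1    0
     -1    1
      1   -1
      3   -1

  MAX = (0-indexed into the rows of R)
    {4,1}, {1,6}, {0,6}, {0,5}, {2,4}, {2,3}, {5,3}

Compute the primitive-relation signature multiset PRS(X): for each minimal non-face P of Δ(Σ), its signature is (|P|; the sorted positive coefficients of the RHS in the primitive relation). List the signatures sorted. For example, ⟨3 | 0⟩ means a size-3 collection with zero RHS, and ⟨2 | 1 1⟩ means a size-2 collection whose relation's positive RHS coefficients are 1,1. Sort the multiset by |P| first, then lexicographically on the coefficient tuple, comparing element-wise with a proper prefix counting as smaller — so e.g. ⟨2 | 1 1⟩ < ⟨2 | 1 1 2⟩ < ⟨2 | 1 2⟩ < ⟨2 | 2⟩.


Minimal non-faces — 14 found among 7 rays, 7 max cones:

  {0,2}:  v_{0} + v_{2} = 0  ⟹  sig = ⟨2 | 0⟩
  {1,3}:  v_{1} + v_{3} = 0  ⟹  sig = ⟨2 | 0⟩
  {4,5}:  v_{4} + v_{5} = 0  ⟹  sig = ⟨2 | 0⟩
  {0,1}:  v_{0} + v_{1} = v_{6}  ⟹  sig = ⟨2 | 1⟩
  {0,3}:  v_{0} + v_{3} = v_{5}  ⟹  sig = ⟨2 | 1⟩
  {0,4}:  v_{0} + v_{4} = v_{1}  ⟹  sig = ⟨2 | 1⟩
  {1,2}:  v_{1} + v_{2} = v_{4}  ⟹  sig = ⟨2 | 1⟩
  {1,5}:  v_{1} + v_{5} = v_{0}  ⟹  sig = ⟨2 | 1⟩
  {2,5}:  v_{2} + v_{5} = v_{3}  ⟹  sig = ⟨2 | 1⟩
  {2,6}:  v_{2} + v_{6} = v_{1}  ⟹  sig = ⟨2 | 1⟩
  {3,4}:  v_{3} + v_{4} = v_{2}  ⟹  sig = ⟨2 | 1⟩
  {3,6}:  v_{3} + v_{6} = v_{0}  ⟹  sig = ⟨2 | 1⟩
  {4,6}:  v_{4} + v_{6} = 2·v_{1}  ⟹  sig = ⟨2 | 2⟩
  {5,6}:  v_{5} + v_{6} = 2·v_{0}  ⟹  sig = ⟨2 | 2⟩

so the primitive-relation signature multiset is
{ ⟨2 | 0⟩ ×3,  ⟨2 | 1⟩ ×9,  ⟨2 | 2⟩ ×2 }


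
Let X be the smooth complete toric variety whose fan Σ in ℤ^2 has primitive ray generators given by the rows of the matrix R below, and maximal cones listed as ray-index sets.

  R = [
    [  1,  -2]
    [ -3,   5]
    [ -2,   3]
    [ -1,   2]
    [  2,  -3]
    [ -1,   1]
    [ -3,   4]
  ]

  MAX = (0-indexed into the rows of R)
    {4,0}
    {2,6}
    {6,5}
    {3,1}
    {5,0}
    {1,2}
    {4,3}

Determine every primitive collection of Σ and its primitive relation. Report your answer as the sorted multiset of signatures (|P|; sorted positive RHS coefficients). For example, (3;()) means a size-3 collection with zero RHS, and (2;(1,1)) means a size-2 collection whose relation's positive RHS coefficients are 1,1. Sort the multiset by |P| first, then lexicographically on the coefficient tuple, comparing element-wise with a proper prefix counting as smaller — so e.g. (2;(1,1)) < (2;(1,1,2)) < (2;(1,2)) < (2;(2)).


14 minimal non-faces of Δ(Σ) (on 7 rays):

  • {0,3}:  v_{0} + v_{3} = 0  ⟹  sig = (2;())
  • {2,4}:  v_{2} + v_{4} = 0  ⟹  sig = (2;())
  • {0,1}:  v_{0} + v_{1} = v_{2}  ⟹  sig = (2;(1))
  • {0,2}:  v_{0} + v_{2} = v_{5}  ⟹  sig = (2;(1))
  • {1,4}:  v_{1} + v_{4} = v_{3}  ⟹  sig = (2;(1))
  • {2,3}:  v_{2} + v_{3} = v_{1}  ⟹  sig = (2;(1))
  • {2,5}:  v_{2} + v_{5} = v_{6}  ⟹  sig = (2;(1))
  • {3,5}:  v_{3} + v_{5} = v_{2}  ⟹  sig = (2;(1))
  • {4,5}:  v_{4} + v_{5} = v_{0}  ⟹  sig = (2;(1))
  • {4,6}:  v_{4} + v_{6} = v_{5}  ⟹  sig = (2;(1))
  • {0,6}:  v_{0} + v_{6} = 2·v_{5}  ⟹  sig = (2;(2))
  • {1,5}:  v_{1} + v_{5} = 2·v_{2}  ⟹  sig = (2;(2))
  • {3,6}:  v_{3} + v_{6} = 2·v_{2}  ⟹  sig = (2;(2))
  • {1,6}:  v_{1} + v_{6} = 3·v_{2}  ⟹  sig = (2;(3))

so the primitive-relation signature multiset is
[(2;()), (2;()), (2;(1)), (2;(1)), (2;(1)), (2;(1)), (2;(1)), (2;(1)), (2;(1)), (2;(1)), (2;(2)), (2;(2)), (2;(2)), (2;(3))]


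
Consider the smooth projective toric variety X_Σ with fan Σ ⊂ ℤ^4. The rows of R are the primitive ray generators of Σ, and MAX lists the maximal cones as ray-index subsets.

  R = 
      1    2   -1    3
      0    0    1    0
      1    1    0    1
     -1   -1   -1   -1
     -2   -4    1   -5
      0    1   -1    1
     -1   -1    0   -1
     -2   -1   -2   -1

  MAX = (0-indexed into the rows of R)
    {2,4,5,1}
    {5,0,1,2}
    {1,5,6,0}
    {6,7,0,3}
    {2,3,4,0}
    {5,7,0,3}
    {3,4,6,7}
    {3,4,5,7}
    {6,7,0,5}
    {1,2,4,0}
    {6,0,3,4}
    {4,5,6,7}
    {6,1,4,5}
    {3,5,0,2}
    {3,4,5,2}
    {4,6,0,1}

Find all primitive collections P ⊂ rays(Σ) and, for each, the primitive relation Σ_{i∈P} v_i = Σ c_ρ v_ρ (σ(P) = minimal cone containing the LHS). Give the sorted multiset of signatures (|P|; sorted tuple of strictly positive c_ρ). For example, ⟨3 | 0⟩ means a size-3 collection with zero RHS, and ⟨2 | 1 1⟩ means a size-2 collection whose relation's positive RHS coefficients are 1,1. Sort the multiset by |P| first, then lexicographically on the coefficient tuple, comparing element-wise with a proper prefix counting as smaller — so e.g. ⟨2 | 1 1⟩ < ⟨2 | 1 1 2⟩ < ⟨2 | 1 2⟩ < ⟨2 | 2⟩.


|primitive collections| = 7. Relations:

  P={2,6}:  v_{2} + v_{6} = 0  ⇒ sig = ⟨2 | 0⟩
  P={1,3}:  v_{1} + v_{3} = v_{6}  ⇒ sig = ⟨2 | 1⟩
  P={2,7}:  v_{2} + v_{7} = v_{3} + v_{5}  ⇒ sig = ⟨2 | 1 1⟩
  P={1,7}:  v_{1} + v_{7} = v_{5} + 2·v_{6}  ⇒ sig = ⟨2 | 1 2⟩
  P={0,4,5}:  v_{0} + v_{4} + v_{5} = v_{3}  ⇒ sig = ⟨3 | 1⟩
  P={3,5,6}:  v_{3} + v_{5} + v_{6} = v_{7}  ⇒ sig = ⟨3 | 1⟩
  P={0,4,7}:  v_{0} + v_{4} + v_{7} = 2·v_{3} + v_{6}  ⇒ sig = ⟨3 | 1 2⟩

Hence PRS(X_Σ) =
    |P|=2: 4 collections, coeffs (), (1), (1,1), (1,2)
    |P|=3: 3 collections, coeffs (1), (1), (1,2)


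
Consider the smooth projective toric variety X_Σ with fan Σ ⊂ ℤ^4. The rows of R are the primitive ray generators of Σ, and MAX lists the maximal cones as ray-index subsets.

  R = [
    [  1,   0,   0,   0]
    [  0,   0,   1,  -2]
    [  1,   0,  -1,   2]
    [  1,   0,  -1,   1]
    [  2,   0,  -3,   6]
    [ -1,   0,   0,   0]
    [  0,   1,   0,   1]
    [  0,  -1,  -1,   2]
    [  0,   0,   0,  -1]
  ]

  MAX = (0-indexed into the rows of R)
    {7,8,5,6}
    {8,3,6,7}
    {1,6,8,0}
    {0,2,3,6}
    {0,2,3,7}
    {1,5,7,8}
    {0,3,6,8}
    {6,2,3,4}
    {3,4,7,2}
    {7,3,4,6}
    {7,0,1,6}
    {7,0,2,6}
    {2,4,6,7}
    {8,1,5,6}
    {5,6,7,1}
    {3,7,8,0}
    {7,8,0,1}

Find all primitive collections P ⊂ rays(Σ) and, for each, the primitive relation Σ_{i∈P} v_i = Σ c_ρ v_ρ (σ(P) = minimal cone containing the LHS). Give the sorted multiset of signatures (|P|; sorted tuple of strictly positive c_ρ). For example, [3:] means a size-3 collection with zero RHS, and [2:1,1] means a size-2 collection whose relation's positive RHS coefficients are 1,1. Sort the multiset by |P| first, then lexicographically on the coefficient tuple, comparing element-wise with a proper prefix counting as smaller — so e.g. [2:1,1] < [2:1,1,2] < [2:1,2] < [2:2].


Primitive collections (14):

  P = {0,5}:  v_{0} + v_{5} = 0 — sig = [2:]
  P = {1,2}:  v_{1} + v_{2} = v_{0} — sig = [2:1]
  P = {2,8}:  v_{2} + v_{8} = v_{3} — sig = [2:1]
  P = {1,3}:  v_{1} + v_{3} = v_{0} + v_{8} — sig = [2:1,1]
  P = {2,5}:  v_{2} + v_{5} = v_{6} + v_{7} + v_{8} — sig = [2:1,1,1]
  P = {3,5}:  v_{3} + v_{5} = v_{6} + v_{7} + 2·v_{8} — sig = [2:1,1,2]
  P = {4,8}:  v_{4} + v_{8} = 2·v_{3} + v_{6} + v_{7} — sig = [2:1,1,2]
  P = {4,5}:  v_{4} + v_{5} = v_{3} + 2·v_{6} + 2·v_{7} + v_{8} — sig = [2:1,1,2,2]
  P = {1,4}:  v_{1} + v_{4} = 2·v_{2} — sig = [2:2]
  P = {0,4}:  v_{0} + v_{4} = 3·v_{2} — sig = [2:3]
  P = {1,6,7,8}:  v_{1} + v_{6} + v_{7} + v_{8} = 0 — sig = [4:]
  P = {0,6,7,8}:  v_{0} + v_{6} + v_{7} + v_{8} = v_{2} — sig = [4:1]
  P = {2,3,6,7}:  v_{2} + v_{3} + v_{6} + v_{7} = v_{4} — sig = [4:1]
  P = {0,3,6,7}:  v_{0} + v_{3} + v_{6} + v_{7} = 2·v_{2} — sig = [4:2]

Hence PRS(X_Σ) =
[[2:], [2:1], [2:1], [2:1,1], [2:1,1,1], [2:1,1,2], [2:1,1,2], [2:1,1,2,2], [2:2], [2:3], [4:], [4:1], [4:1], [4:2]]


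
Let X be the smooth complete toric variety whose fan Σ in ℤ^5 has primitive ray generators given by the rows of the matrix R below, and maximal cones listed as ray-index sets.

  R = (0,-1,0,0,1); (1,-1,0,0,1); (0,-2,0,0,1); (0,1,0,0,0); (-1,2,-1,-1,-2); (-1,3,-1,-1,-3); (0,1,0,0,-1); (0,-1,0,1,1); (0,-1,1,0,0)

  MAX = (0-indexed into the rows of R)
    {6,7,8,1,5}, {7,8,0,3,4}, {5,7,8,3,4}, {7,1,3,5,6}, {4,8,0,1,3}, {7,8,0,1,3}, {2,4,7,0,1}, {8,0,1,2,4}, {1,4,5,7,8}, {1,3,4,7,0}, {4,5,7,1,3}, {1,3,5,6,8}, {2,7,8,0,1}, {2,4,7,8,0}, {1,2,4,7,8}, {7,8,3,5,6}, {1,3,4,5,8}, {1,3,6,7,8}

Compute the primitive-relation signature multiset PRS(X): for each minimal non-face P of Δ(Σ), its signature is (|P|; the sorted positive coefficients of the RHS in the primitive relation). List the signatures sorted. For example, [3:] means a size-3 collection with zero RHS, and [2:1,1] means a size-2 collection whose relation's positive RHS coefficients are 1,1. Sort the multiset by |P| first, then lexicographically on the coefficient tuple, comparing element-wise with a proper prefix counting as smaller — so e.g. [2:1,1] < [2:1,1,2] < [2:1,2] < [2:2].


9 minimal non-faces of Δ(Σ) (on 9 rays):

  {0,6}:  v_{0} + v_{6} = 0  ⟹  sig = [2:]
  {0,5}:  v_{0} + v_{5} = v_{4}  ⟹  sig = [2:1]
  {2,3}:  v_{2} + v_{3} = v_{0}  ⟹  sig = [2:1]
  {4,6}:  v_{4} + v_{6} = v_{5}  ⟹  sig = [2:1]
  {2,6}:  v_{2} + v_{6} = v_{1} + v_{4} + v_{7} + v_{8}  ⟹  sig = [2:1,1,1,1]
  {2,5}:  v_{2} + v_{5} = v_{1} + 2·v_{4} + v_{7} + v_{8}  ⟹  sig = [2:1,1,1,2]
  {1,3,4,7,8}:  v_{1} + v_{3} + v_{4} + v_{7} + v_{8} = 0  ⟹  sig = [5:]
  {0,1,4,7,8}:  v_{0} + v_{1} + v_{4} + v_{7} + v_{8} = v_{2}  ⟹  sig = [5:1]
  {1,3,5,7,8}:  v_{1} + v_{3} + v_{5} + v_{7} + v_{8} = v_{6}  ⟹  sig = [5:1]

Hence PRS(X_Σ) =
[[2:], [2:1], [2:1], [2:1], [2:1,1,1,1], [2:1,1,1,2], [5:], [5:1], [5:1]]


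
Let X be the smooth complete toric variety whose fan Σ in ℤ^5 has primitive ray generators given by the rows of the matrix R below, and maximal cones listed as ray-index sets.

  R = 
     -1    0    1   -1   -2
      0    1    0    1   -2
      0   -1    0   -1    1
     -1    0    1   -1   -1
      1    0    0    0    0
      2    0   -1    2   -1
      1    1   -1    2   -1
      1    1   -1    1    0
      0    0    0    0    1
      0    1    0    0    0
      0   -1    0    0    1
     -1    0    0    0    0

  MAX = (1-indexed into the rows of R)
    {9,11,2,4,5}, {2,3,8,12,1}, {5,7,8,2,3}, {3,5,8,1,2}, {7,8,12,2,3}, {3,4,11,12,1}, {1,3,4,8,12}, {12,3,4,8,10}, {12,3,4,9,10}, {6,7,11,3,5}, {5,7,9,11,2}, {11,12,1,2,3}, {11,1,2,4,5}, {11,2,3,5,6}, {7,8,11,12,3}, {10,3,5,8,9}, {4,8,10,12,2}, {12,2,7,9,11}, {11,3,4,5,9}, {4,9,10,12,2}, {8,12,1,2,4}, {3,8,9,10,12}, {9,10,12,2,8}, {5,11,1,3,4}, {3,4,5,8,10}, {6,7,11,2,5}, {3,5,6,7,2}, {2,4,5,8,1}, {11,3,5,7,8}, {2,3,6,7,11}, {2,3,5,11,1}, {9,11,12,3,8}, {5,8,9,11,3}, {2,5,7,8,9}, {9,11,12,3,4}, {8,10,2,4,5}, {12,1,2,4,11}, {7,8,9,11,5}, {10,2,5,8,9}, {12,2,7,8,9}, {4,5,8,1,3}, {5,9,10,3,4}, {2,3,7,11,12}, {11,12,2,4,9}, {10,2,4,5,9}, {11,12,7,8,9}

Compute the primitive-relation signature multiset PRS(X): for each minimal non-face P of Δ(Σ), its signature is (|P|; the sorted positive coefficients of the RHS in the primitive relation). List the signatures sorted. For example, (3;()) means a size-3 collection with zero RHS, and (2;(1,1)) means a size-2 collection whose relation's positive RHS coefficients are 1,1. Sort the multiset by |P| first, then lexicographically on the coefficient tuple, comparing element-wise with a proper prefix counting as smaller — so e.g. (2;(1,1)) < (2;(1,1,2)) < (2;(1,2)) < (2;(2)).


Minimal non-faces — 22 found among 12 rays, 46 max cones:

  P = {5,12}:  v_{5} + v_{12} = 0 — sig = (2;())
  P = {1,9}:  v_{1} + v_{9} = v_{4} — sig = (2;(1))
  P = {4,7}:  v_{4} + v_{7} = v_{2} — sig = (2;(1))
  P = {10,11}:  v_{10} + v_{11} = v_{9} — sig = (2;(1))
  P = {6,10}:  v_{6} + v_{10} = v_{5} + v_{7} — sig = (2;(1,1))
  P = {6,9}:  v_{6} + v_{9} = v_{5} + v_{7} + v_{11} — sig = (2;(1,1,1))
  P = {7,10}:  v_{7} + v_{10} = v_{2} + v_{8} + v_{9} — sig = (2;(1,1,1))
  P = {6,12}:  v_{6} + v_{12} = v_{2} + v_{3} + v_{7} + v_{11} — sig = (2;(1,1,1,1))
  P = {4,6}:  v_{4} + v_{6} = 2·v_{2} + v_{3} + v_{5} + v_{11} — sig = (2;(1,1,1,2))
  P = {6,8}:  v_{6} + v_{8} = v_{3} + v_{5} + 2·v_{7} — sig = (2;(1,1,2))
  P = {1,6}:  v_{1} + v_{6} = 3·v_{2} + 2·v_{3} + v_{5} + v_{11} — sig = (2;(1,1,2,3))
  P = {1,7}:  v_{1} + v_{7} = 2·v_{2} + v_{3} — sig = (2;(1,2))
  P = {1,10}:  v_{1} + v_{10} = 2·v_{4} + v_{8} — sig = (2;(1,2))
  P = {2,3,9}:  v_{2} + v_{3} + v_{9} = 0 — sig = (3;())
  P = {4,8,11}:  v_{4} + v_{8} + v_{11} = 0 — sig = (3;())
  P = {2,3,4}:  v_{2} + v_{3} + v_{4} = v_{1} — sig = (3;(1))
  P = {2,8,11}:  v_{2} + v_{8} + v_{11} = v_{7} — sig = (3;(1))
  P = {4,8,9}:  v_{4} + v_{8} + v_{9} = v_{10} — sig = (3;(1))
  P = {1,8,11}:  v_{1} + v_{8} + v_{11} = v_{2} + v_{3} — sig = (3;(1,1))
  P = {2,3,10}:  v_{2} + v_{3} + v_{10} = v_{4} + v_{8} — sig = (3;(1,1))
  P = {3,7,9}:  v_{3} + v_{7} + v_{9} = v_{8} + v_{11} — sig = (3;(1,1))
  P = {2,3,5,7,11}:  v_{2} + v_{3} + v_{5} + v_{7} + v_{11} = v_{6} — sig = (5;(1))

Signatures (|P|; sorted positive RHS coefficients), sorted:
    (2;())
    (2;(1))
    (2;(1))
    (2;(1))
    (2;(1,1))
    (2;(1,1,1))
    (2;(1,1,1))
    (2;(1,1,1,1))
    (2;(1,1,1,2))
    (2;(1,1,2))
    (2;(1,1,2,3))
    (2;(1,2))
    (2;(1,2))
    (3;())
    (3;())
    (3;(1))
    (3;(1))
    (3;(1))
    (3;(1,1))
    (3;(1,1))
    (3;(1,1))
    (5;(1))


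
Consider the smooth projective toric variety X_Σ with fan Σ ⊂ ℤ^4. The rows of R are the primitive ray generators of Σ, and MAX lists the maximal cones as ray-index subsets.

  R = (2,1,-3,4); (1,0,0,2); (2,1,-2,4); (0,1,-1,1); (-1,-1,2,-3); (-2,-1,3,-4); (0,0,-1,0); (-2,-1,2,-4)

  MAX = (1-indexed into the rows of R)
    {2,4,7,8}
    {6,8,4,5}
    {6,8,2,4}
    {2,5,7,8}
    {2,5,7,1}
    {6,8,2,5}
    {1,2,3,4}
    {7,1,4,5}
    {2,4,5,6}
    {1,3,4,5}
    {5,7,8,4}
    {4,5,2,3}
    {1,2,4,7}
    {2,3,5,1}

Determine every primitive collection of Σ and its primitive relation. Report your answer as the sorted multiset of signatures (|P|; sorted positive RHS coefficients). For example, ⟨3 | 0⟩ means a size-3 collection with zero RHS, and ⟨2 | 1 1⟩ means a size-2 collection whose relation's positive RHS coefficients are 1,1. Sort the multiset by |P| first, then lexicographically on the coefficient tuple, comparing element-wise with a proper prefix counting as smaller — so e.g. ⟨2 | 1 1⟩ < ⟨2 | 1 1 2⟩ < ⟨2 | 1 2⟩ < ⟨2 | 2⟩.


9 minimal non-faces of Δ(Σ) (on 8 rays):

  {1,6}:  v_{1} + v_{6} = 0  ⇒ sig = ⟨2 | 0⟩
  {3,8}:  v_{3} + v_{8} = 0  ⇒ sig = ⟨2 | 0⟩
  {1,8}:  v_{1} + v_{8} = v_{7}  ⇒ sig = ⟨2 | 1⟩
  {3,7}:  v_{3} + v_{7} = v_{1}  ⇒ sig = ⟨2 | 1⟩
  {6,7}:  v_{6} + v_{7} = v_{8}  ⇒ sig = ⟨2 | 1⟩
  {3,6}:  v_{3} + v_{6} = v_{2} + v_{4} + v_{5}  ⇒ sig = ⟨2 | 1 1 1⟩
  {2,4,5,7}:  v_{2} + v_{4} + v_{5} + v_{7} = 0  ⇒ sig = ⟨4 | 0⟩
  {1,2,4,5}:  v_{1} + v_{2} + v_{4} + v_{5} = v_{3}  ⇒ sig = ⟨4 | 1⟩
  {2,4,5,8}:  v_{2} + v_{4} + v_{5} + v_{8} = v_{6}  ⇒ sig = ⟨4 | 1⟩

so the primitive-relation signature multiset is
    |P|=2: 6 collections, coeffs (), (), (1), (1), (1), (1,1,1)
    |P|=4: 3 collections, coeffs (), (1), (1)


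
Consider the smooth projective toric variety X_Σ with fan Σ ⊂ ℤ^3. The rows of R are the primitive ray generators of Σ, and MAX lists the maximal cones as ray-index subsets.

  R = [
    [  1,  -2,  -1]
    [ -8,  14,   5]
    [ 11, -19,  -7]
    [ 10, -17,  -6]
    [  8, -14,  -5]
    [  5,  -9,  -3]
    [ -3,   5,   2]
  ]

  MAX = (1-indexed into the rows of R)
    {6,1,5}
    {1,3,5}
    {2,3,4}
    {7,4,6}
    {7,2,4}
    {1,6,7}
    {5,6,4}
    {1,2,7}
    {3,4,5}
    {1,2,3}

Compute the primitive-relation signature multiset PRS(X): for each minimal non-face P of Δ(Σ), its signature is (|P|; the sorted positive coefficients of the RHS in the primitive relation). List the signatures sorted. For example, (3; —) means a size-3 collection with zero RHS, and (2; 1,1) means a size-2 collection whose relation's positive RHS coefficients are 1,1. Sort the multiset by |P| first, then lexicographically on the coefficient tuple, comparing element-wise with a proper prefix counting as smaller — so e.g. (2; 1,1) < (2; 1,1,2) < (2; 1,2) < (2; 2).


Primitive collections (6):

  P={2,5}:  v_{2} + v_{5} = 0 — sig = (2; —)
  P={1,4}:  v_{1} + v_{4} = v_{3} — sig = (2; 1)
  P={2,6}:  v_{2} + v_{6} = v_{7} — sig = (2; 1)
  P={3,7}:  v_{3} + v_{7} = v_{5} — sig = (2; 1)
  P={5,7}:  v_{5} + v_{7} = v_{6} — sig = (2; 1)
  P={3,6}:  v_{3} + v_{6} = 2·v_{5} — sig = (2; 2)

Hence PRS(X_Σ) =
[(2; —), (2; 1), (2; 1), (2; 1), (2; 1), (2; 2)]


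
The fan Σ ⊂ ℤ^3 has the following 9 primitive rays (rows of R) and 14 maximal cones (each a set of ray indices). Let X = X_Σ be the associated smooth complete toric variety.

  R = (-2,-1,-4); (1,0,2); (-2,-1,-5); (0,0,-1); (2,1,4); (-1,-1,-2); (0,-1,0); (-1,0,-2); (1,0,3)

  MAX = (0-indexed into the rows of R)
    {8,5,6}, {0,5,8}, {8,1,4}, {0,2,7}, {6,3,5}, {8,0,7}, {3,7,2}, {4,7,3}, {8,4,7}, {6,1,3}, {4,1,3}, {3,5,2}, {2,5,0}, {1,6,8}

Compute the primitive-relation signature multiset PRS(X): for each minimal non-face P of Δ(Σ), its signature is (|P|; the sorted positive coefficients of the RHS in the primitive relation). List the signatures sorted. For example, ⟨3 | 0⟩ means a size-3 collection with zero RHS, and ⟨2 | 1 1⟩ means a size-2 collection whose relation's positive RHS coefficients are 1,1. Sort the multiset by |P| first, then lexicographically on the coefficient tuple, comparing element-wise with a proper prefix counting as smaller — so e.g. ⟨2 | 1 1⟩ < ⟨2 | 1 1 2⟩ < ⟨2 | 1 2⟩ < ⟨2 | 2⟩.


Σ has 15 primitive collections:

  P = {0,4}:  v_{0} + v_{4} = 0  →  sig = ⟨2 | 0⟩
  P = {1,7}:  v_{1} + v_{7} = 0  →  sig = ⟨2 | 0⟩
  P = {0,1}:  v_{0} + v_{1} = v_{5}  →  sig = ⟨2 | 1⟩
  P = {0,3}:  v_{0} + v_{3} = v_{2}  →  sig = ⟨2 | 1⟩
  P = {1,5}:  v_{1} + v_{5} = v_{6}  →  sig = ⟨2 | 1⟩
  P = {2,4}:  v_{2} + v_{4} = v_{3}  →  sig = ⟨2 | 1⟩
  P = {2,8}:  v_{2} + v_{8} = v_{5}  →  sig = ⟨2 | 1⟩
  P = {3,8}:  v_{3} + v_{8} = v_{1}  →  sig = ⟨2 | 1⟩
  P = {4,5}:  v_{4} + v_{5} = v_{1}  →  sig = ⟨2 | 1⟩
  P = {5,7}:  v_{5} + v_{7} = v_{0}  →  sig = ⟨2 | 1⟩
  P = {6,7}:  v_{6} + v_{7} = v_{5}  →  sig = ⟨2 | 1⟩
  P = {1,2}:  v_{1} + v_{2} = v_{3} + v_{5}  →  sig = ⟨2 | 1 1⟩
  P = {2,6}:  v_{2} + v_{6} = v_{3} + 2·v_{5}  →  sig = ⟨2 | 1 2⟩
  P = {0,6}:  v_{0} + v_{6} = 2·v_{5}  →  sig = ⟨2 | 2⟩
  P = {4,6}:  v_{4} + v_{6} = 2·v_{1}  →  sig = ⟨2 | 2⟩

Signatures (|P|; sorted positive RHS coefficients), sorted:
    |P|=2: 15 collections, coeffs (), (), (1), (1), (1), (1), (1), (1), (1), (1), (1), (1,1), (1,2), (2), (2)
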